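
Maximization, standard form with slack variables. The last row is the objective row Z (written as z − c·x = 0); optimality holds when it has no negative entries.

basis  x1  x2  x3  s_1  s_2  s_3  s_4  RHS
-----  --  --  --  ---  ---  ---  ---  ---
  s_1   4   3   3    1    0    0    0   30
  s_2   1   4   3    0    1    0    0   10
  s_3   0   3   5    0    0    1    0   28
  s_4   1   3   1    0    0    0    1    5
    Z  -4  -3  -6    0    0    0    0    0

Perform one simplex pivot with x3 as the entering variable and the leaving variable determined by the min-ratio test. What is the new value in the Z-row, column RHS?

Ratio test on column x3 — row 1: 30/3 = 10; row 2: 10/3 = 10/3; row 3: 28/5 = 28/5; row 4: 5/1 = 5. Minimum is 10/3 at row 2 (s_2 leaves); pivot element 3.
Divide row 2 by 3; eliminate column x3 from the other rows.
Z-row update in column RHS: 0 − (-6)·(10/3) = 20.

20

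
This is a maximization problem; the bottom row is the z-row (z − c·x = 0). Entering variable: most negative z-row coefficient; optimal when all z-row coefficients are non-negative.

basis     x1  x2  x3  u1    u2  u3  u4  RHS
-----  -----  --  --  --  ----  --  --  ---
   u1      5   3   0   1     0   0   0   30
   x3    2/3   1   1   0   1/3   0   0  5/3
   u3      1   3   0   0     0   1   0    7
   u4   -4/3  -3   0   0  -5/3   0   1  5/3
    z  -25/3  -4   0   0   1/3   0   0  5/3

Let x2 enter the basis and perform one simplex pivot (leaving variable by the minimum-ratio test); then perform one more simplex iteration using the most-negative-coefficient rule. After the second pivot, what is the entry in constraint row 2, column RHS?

Ratio test on column x2 — row 1: 30/3 = 10; row 2: (5/3)/1 = 5/3; row 3: 7/3 = 7/3; row 4: entry -3 ≤ 0. Minimum is 5/3 at row 2 (x3 leaves); pivot element 1.
Divide row 2 by 1; eliminate column x2 from the other rows.
Second iteration: most negative z-row entry is -17/3 in column x1, so x1 enters.
Ratio test on column x1 — row 1: 25/3 = 25/3; row 2: (5/3)/(2/3) = 5/2; row 3: entry -1 ≤ 0; row 4: (20/3)/(2/3) = 10. Minimum is 5/2 at row 2 (x2 leaves); pivot element 2/3.
Divide row 2 by 2/3; eliminate column x1 from the other rows.
After both pivots, the entry at constraint row 2, column RHS is 5/2.

5/2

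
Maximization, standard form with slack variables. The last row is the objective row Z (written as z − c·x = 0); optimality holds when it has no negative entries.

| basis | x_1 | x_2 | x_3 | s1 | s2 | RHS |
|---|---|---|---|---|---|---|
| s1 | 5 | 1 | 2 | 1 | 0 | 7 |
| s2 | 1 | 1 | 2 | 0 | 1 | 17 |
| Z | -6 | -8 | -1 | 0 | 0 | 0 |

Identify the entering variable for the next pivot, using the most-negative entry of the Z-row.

x_2

Negative Z-row entries: x_1: -6, x_2: -8, x_3: -1.
The most negative is -8 in column x_2, so x_2 enters.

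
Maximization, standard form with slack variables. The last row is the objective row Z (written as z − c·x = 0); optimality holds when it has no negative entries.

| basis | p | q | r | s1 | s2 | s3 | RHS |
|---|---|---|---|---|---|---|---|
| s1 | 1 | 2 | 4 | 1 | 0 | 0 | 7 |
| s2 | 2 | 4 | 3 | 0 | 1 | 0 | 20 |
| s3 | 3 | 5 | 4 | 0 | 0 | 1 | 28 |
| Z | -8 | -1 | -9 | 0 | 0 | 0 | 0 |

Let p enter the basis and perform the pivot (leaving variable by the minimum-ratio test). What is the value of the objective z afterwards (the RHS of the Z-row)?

Ratio test on column p — row 1: 7/1 = 7; row 2: 20/2 = 10; row 3: 28/3 = 28/3. Minimum is 7 at row 1 (s1 leaves); pivot element 1.
Pivot on row 1; the Z-row RHS becomes 0 − (-8)·7 = 56.

56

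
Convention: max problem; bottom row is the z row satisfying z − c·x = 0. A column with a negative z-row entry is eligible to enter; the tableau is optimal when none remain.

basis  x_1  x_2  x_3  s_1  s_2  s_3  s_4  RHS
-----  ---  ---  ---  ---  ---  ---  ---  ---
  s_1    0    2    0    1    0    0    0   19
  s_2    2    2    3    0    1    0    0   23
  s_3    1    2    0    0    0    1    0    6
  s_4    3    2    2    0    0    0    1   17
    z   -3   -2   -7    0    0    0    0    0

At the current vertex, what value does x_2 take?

0

x_2 is not in the basis, so in the current basic feasible solution x_2 = 0.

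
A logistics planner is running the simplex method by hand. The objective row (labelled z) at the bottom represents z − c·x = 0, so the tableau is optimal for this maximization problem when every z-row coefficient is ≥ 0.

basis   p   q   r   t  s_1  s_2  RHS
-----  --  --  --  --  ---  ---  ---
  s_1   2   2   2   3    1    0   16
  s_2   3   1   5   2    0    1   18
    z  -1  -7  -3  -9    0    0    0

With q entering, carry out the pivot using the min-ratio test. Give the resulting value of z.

Ratio test on column q — row 1: 16/2 = 8; row 2: 18/1 = 18. Minimum is 8 at row 1 (s_1 leaves); pivot element 2.
Pivot on row 1; the z-row RHS becomes 0 − (-7)·8 = 56.

56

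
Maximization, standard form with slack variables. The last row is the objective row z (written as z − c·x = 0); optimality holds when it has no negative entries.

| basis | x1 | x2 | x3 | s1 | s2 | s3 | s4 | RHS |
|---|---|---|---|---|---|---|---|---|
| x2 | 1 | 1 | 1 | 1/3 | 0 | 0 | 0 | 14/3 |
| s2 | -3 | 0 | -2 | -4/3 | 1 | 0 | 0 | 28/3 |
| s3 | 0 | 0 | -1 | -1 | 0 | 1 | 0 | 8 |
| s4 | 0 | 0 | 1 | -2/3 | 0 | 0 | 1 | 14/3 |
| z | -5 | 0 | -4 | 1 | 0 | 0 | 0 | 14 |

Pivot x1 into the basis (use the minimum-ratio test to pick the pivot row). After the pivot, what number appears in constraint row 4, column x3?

Ratio test on column x1 — row 1: (14/3)/1 = 14/3; row 2: entry -3 ≤ 0; row 3: entry 0 ≤ 0; row 4: entry 0 ≤ 0. Minimum is 14/3 at row 1 (x2 leaves); pivot element 1.
Divide row 1 by 1; eliminate column x1 from the other rows.
Row 4 update in column x3: 1 − 0·1 = 1.

1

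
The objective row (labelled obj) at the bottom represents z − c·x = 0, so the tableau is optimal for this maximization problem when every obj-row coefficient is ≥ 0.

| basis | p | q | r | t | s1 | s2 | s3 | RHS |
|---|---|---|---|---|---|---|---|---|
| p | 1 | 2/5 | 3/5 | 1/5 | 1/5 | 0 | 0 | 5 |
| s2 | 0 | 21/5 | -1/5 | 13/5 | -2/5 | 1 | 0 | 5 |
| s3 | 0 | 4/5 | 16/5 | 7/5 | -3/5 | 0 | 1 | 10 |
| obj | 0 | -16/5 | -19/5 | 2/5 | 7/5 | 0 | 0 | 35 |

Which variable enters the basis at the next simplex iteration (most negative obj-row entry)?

Negative obj-row entries: q: -16/5, r: -19/5.
The most negative is -19/5 in column r, so r enters.

r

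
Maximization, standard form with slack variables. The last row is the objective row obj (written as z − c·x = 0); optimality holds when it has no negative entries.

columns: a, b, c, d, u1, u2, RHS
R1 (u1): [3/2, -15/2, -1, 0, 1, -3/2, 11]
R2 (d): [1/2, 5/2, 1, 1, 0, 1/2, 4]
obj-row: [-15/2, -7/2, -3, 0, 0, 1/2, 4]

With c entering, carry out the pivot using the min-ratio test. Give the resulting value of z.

16

Ratio test on column c — row 1: entry -1 ≤ 0; row 2: 4/1 = 4. Minimum is 4 at row 2 (d leaves); pivot element 1.
Pivot on row 2; the obj-row RHS becomes 4 − (-3)·4 = 16.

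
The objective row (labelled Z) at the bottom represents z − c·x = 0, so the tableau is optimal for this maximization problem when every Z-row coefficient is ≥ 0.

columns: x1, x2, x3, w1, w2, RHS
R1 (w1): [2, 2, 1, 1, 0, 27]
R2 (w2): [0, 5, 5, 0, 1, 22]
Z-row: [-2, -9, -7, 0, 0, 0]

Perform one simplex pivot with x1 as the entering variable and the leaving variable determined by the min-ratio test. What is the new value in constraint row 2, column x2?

5

Ratio test on column x1 — row 1: 27/2 = 27/2; row 2: entry 0 ≤ 0. Minimum is 27/2 at row 1 (w1 leaves); pivot element 2.
Divide row 1 by 2; eliminate column x1 from the other rows.
Row 2 update in column x2: 5 − 0·1 = 5.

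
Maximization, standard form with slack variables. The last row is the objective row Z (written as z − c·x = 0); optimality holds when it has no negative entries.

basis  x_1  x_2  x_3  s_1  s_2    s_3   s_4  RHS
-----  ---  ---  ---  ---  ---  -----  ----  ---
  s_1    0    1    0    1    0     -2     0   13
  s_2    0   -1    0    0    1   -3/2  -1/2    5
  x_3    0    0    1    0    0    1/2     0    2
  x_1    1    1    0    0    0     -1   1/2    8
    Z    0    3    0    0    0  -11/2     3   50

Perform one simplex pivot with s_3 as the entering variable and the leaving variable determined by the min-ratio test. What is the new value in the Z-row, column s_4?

Ratio test on column s_3 — row 1: entry -2 ≤ 0; row 2: entry -3/2 ≤ 0; row 3: 2/(1/2) = 4; row 4: entry -1 ≤ 0. Minimum is 4 at row 3 (x_3 leaves); pivot element 1/2.
Divide row 3 by 1/2; eliminate column s_3 from the other rows.
Z-row update in column s_4: 3 − (-11/2)·0 = 3.

3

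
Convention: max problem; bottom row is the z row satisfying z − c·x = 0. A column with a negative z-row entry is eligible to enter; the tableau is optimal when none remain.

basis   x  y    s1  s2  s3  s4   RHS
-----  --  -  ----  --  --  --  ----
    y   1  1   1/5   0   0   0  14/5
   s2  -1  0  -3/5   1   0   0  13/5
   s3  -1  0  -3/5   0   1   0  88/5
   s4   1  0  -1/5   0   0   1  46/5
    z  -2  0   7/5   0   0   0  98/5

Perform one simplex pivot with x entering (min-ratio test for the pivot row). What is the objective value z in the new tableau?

Ratio test on column x — row 1: (14/5)/1 = 14/5; row 2: entry -1 ≤ 0; row 3: entry -1 ≤ 0; row 4: (46/5)/1 = 46/5. Minimum is 14/5 at row 1 (y leaves); pivot element 1.
Pivot on row 1; the z-row RHS becomes 98/5 − (-2)·(14/5) = 126/5.

126/5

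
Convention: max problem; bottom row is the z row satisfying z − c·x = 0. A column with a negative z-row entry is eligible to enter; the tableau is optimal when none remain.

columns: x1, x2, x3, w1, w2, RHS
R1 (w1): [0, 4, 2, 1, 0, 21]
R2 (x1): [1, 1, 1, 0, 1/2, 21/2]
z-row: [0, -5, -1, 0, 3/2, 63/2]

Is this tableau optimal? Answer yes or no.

The z-row has a negative entry -5 in column x2, so it is not optimal.

no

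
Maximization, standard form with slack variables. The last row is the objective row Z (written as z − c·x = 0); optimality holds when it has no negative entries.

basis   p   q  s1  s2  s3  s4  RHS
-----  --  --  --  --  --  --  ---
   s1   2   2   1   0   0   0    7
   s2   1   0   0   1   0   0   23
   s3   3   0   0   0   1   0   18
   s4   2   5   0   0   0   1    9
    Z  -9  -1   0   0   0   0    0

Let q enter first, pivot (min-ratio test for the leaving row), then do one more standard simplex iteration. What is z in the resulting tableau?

Ratio test on column q — row 1: 7/2 = 7/2; row 2: entry 0 ≤ 0; row 3: entry 0 ≤ 0; row 4: 9/5 = 9/5. Minimum is 9/5 at row 4 (s4 leaves); pivot element 5.
Pivot on row 4; the Z-row RHS becomes 0 − (-1)·(9/5) = 9/5.
Next entering variable (most negative Z-row entry -43/5): p.
Ratio test on column p — row 1: (17/5)/(6/5) = 17/6; row 2: 23/1 = 23; row 3: 18/3 = 6; row 4: (9/5)/(2/5) = 9/2. Minimum is 17/6 at row 1 (s1 leaves); pivot element 6/5.
After the second pivot the Z-row RHS is 9/5 − (-43/5)·(17/6) = 157/6.

157/6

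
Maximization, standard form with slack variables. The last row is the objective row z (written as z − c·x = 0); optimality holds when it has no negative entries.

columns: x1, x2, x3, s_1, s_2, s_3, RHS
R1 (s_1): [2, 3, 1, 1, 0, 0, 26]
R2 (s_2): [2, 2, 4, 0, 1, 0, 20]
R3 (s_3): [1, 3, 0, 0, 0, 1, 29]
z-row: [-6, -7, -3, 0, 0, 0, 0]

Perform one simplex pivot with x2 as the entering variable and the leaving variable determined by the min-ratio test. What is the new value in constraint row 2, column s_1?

-2/3

Ratio test on column x2 — row 1: 26/3 = 26/3; row 2: 20/2 = 10; row 3: 29/3 = 29/3. Minimum is 26/3 at row 1 (s_1 leaves); pivot element 3.
Divide row 1 by 3; eliminate column x2 from the other rows.
Row 2 update in column s_1: 0 − 2·(1/3) = -2/3.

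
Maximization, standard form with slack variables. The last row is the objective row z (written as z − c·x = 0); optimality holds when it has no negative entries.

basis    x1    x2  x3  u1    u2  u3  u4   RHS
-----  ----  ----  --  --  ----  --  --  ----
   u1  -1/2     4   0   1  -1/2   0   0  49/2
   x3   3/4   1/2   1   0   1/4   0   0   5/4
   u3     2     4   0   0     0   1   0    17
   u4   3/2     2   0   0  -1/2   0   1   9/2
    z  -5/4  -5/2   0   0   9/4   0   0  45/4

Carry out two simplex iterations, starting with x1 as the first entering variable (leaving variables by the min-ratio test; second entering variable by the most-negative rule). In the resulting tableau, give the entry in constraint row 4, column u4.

1

Ratio test on column x1 — row 1: entry -1/2 ≤ 0; row 2: (5/4)/(3/4) = 5/3; row 3: 17/2 = 17/2; row 4: (9/2)/(3/2) = 3. Minimum is 5/3 at row 2 (x3 leaves); pivot element 3/4.
Divide row 2 by 3/4; eliminate column x1 from the other rows.
Second iteration: most negative z-row entry is -5/3 in column x2, so x2 enters.
Ratio test on column x2 — row 1: (76/3)/(13/3) = 76/13; row 2: (5/3)/(2/3) = 5/2; row 3: (41/3)/(8/3) = 41/8; row 4: 2/1 = 2. Minimum is 2 at row 4 (u4 leaves); pivot element 1.
Divide row 4 by 1; eliminate column x2 from the other rows.
After both pivots, the entry at constraint row 4, column u4 is 1.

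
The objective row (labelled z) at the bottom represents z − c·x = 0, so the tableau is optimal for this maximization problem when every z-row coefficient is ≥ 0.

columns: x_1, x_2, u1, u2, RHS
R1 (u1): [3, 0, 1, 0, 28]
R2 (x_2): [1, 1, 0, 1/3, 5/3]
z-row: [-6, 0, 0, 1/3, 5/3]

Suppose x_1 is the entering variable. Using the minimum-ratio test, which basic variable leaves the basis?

Column x_1 entries and ratios — u1: 28/3 = 28/3; x_2: (5/3)/1 = 5/3.
Smallest ratio is 5/3 in the row of x_2, so x_2 leaves.

x_2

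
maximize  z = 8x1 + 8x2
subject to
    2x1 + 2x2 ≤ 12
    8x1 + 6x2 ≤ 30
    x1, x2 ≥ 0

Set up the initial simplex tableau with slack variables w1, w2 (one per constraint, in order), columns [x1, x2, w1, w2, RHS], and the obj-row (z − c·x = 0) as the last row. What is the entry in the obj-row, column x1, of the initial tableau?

-8

The obj-row carries the negated objective coefficients: the x1 entry is -8.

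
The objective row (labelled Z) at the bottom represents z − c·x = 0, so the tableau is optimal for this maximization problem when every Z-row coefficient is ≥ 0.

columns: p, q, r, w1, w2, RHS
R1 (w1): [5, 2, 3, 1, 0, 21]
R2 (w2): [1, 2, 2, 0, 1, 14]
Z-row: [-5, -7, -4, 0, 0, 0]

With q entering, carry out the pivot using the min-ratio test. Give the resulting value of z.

49

Ratio test on column q — row 1: 21/2 = 21/2; row 2: 14/2 = 7. Minimum is 7 at row 2 (w2 leaves); pivot element 2.
Pivot on row 2; the Z-row RHS becomes 0 − (-7)·7 = 49.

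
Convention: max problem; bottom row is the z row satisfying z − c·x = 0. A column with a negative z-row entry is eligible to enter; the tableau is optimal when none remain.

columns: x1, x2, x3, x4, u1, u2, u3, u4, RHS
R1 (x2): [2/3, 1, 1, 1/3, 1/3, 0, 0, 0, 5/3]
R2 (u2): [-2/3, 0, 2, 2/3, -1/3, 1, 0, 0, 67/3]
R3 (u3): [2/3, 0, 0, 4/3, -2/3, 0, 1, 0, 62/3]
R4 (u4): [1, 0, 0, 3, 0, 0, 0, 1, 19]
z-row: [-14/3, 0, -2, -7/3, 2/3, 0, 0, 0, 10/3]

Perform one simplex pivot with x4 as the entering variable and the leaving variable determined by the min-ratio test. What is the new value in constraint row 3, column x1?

Ratio test on column x4 — row 1: (5/3)/(1/3) = 5; row 2: (67/3)/(2/3) = 67/2; row 3: (62/3)/(4/3) = 31/2; row 4: 19/3 = 19/3. Minimum is 5 at row 1 (x2 leaves); pivot element 1/3.
Divide row 1 by 1/3; eliminate column x4 from the other rows.
Row 3 update in column x1: 2/3 − (4/3)·2 = -2.

-2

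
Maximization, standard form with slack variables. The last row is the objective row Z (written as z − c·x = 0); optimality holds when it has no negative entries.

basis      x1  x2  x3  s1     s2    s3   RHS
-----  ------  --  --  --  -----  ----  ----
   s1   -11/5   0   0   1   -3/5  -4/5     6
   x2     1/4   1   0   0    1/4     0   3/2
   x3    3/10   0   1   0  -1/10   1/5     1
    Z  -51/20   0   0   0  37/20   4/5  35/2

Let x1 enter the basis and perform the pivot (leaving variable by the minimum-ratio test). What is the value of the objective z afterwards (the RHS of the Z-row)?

Ratio test on column x1 — row 1: entry -11/5 ≤ 0; row 2: (3/2)/(1/4) = 6; row 3: 1/(3/10) = 10/3. Minimum is 10/3 at row 3 (x3 leaves); pivot element 3/10.
Pivot on row 3; the Z-row RHS becomes 35/2 − (-51/20)·(10/3) = 26.

26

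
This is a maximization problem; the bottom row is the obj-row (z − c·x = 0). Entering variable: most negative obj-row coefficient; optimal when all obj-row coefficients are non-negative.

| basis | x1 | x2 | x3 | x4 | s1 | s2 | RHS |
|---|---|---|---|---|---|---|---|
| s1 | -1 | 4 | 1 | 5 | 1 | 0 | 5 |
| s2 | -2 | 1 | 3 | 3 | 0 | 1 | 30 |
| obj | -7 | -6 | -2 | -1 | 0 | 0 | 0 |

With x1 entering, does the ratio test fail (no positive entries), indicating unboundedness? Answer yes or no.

Every constraint-row entry in column x1 is ≤ 0, so increasing x1 is unbounded.

yes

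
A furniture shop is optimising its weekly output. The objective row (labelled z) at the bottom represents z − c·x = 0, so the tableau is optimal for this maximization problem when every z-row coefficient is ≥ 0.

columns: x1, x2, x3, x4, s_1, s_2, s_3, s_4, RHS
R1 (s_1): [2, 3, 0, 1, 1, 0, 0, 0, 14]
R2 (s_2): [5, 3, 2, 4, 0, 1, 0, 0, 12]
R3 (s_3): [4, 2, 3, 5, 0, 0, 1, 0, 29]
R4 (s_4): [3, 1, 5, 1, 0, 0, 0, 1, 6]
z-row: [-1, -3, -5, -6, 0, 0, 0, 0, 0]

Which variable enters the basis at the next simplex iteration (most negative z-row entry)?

x4

Negative z-row entries: x1: -1, x2: -3, x3: -5, x4: -6.
The most negative is -6 in column x4, so x4 enters.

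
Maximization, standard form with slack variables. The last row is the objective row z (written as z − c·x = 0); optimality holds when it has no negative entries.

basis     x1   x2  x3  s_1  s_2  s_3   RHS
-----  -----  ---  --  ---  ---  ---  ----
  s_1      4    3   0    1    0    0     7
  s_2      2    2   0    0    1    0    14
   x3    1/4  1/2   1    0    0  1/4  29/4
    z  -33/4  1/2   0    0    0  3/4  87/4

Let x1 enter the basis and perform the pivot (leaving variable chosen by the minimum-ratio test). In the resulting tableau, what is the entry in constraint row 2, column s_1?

-1/2

Ratio test on column x1 — row 1: 7/4 = 7/4; row 2: 14/2 = 7; row 3: (29/4)/(1/4) = 29. Minimum is 7/4 at row 1 (s_1 leaves); pivot element 4.
Divide row 1 by 4; eliminate column x1 from the other rows.
Row 2 update in column s_1: 0 − 2·(1/4) = -1/2.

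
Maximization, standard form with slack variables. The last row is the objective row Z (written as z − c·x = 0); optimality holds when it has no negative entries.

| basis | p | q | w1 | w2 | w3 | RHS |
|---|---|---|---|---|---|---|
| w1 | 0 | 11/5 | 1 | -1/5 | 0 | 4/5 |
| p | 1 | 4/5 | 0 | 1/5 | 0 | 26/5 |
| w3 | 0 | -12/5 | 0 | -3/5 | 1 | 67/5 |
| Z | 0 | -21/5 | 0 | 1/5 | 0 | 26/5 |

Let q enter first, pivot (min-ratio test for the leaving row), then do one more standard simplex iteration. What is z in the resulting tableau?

Ratio test on column q — row 1: (4/5)/(11/5) = 4/11; row 2: (26/5)/(4/5) = 13/2; row 3: entry -12/5 ≤ 0. Minimum is 4/11 at row 1 (w1 leaves); pivot element 11/5.
Pivot on row 1; the Z-row RHS becomes 26/5 − (-21/5)·(4/11) = 74/11.
Next entering variable (most negative Z-row entry -2/11): w2.
Ratio test on column w2 — row 1: entry -1/11 ≤ 0; row 2: (54/11)/(3/11) = 18; row 3: entry -9/11 ≤ 0. Minimum is 18 at row 2 (p leaves); pivot element 3/11.
After the second pivot the Z-row RHS is 74/11 − (-2/11)·18 = 10.

10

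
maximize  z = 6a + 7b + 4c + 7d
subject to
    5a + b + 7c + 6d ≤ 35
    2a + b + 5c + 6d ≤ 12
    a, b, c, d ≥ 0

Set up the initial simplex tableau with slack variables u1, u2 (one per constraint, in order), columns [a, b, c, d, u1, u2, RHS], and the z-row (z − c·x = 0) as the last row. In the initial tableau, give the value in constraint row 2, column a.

Constraint 2 has coefficient 2 on a.

2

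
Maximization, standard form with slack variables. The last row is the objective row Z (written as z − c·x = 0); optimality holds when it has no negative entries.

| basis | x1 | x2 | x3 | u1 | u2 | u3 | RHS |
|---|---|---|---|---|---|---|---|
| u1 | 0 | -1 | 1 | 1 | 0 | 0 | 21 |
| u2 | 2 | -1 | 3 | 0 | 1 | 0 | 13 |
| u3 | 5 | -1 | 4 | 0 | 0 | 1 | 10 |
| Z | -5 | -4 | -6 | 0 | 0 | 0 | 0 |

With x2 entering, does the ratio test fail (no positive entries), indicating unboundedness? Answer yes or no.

yes

Every constraint-row entry in column x2 is ≤ 0, so increasing x2 is unbounded.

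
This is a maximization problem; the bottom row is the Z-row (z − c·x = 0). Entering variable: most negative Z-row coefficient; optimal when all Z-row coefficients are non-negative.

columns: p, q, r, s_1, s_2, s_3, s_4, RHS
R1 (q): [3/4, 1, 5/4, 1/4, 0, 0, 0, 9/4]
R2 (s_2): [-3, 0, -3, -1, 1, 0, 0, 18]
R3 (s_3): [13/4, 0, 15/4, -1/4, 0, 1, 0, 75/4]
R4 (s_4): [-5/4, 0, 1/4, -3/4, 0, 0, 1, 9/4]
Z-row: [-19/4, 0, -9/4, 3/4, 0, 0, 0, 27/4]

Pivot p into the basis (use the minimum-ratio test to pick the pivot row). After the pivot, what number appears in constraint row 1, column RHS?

3

Ratio test on column p — row 1: (9/4)/(3/4) = 3; row 2: entry -3 ≤ 0; row 3: (75/4)/(13/4) = 75/13; row 4: entry -5/4 ≤ 0. Minimum is 3 at row 1 (q leaves); pivot element 3/4.
Divide row 1 by 3/4; eliminate column p from the other rows.
In the new row 1, the RHS entry is the old entry divided by the pivot: (9/4)/(3/4) = 3.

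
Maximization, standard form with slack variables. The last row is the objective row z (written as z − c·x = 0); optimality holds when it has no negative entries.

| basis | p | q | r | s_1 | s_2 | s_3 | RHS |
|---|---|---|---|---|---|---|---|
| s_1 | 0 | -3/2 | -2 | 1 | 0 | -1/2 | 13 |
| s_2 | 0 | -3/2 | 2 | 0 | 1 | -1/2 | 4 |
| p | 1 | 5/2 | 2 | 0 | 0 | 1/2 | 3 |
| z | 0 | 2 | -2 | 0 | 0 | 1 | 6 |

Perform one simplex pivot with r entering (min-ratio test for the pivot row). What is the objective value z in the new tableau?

Ratio test on column r — row 1: entry -2 ≤ 0; row 2: 4/2 = 2; row 3: 3/2 = 3/2. Minimum is 3/2 at row 3 (p leaves); pivot element 2.
Pivot on row 3; the z-row RHS becomes 6 − (-2)·(3/2) = 9.

9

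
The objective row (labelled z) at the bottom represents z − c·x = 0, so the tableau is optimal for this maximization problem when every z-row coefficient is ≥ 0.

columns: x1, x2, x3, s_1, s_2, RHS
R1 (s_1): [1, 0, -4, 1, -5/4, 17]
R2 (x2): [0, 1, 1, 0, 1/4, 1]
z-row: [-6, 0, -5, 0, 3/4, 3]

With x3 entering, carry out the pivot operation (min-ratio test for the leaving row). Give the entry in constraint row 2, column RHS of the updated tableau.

Ratio test on column x3 — row 1: entry -4 ≤ 0; row 2: 1/1 = 1. Minimum is 1 at row 2 (x2 leaves); pivot element 1.
Divide row 2 by 1; eliminate column x3 from the other rows.
In the new row 2, the RHS entry is the old entry divided by the pivot: 1/1 = 1.

1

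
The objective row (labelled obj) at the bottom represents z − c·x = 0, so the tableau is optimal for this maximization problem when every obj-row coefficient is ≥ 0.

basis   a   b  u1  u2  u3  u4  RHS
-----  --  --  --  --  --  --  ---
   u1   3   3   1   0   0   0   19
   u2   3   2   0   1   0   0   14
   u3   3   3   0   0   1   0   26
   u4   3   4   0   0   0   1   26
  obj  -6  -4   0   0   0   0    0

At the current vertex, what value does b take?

0

b is not in the basis, so in the current basic feasible solution b = 0.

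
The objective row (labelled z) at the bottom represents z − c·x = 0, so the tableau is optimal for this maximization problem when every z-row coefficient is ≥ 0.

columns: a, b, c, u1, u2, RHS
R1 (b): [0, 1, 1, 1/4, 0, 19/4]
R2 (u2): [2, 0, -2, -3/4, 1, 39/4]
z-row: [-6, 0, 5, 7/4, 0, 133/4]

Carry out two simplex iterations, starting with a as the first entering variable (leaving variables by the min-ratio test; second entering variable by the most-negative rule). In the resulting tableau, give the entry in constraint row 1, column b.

1

Ratio test on column a — row 1: entry 0 ≤ 0; row 2: (39/4)/2 = 39/8. Minimum is 39/8 at row 2 (u2 leaves); pivot element 2.
Divide row 2 by 2; eliminate column a from the other rows.
Second iteration: most negative z-row entry is -1 in column c, so c enters.
Ratio test on column c — row 1: (19/4)/1 = 19/4; row 2: entry -1 ≤ 0. Minimum is 19/4 at row 1 (b leaves); pivot element 1.
Divide row 1 by 1; eliminate column c from the other rows.
After both pivots, the entry at constraint row 1, column b is 1.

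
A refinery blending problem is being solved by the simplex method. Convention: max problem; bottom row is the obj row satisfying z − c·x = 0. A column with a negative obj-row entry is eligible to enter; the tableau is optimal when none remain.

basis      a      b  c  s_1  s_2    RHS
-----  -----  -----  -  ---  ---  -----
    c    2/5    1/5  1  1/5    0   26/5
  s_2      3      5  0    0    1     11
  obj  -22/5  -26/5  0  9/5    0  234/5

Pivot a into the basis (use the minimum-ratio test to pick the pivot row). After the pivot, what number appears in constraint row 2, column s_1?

Ratio test on column a — row 1: (26/5)/(2/5) = 13; row 2: 11/3 = 11/3. Minimum is 11/3 at row 2 (s_2 leaves); pivot element 3.
Divide row 2 by 3; eliminate column a from the other rows.
In the new row 2, the s_1 entry is the old entry divided by the pivot: 0/3 = 0.

0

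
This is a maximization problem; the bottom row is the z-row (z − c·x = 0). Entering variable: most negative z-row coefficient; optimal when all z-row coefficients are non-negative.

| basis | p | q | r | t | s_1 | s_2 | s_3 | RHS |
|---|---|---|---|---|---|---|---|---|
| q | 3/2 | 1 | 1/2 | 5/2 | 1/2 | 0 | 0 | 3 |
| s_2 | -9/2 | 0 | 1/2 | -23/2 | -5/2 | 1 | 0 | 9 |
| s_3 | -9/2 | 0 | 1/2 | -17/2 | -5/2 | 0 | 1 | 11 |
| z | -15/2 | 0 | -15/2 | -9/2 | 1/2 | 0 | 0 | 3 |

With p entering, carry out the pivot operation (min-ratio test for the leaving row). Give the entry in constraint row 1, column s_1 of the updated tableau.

1/3

Ratio test on column p — row 1: 3/(3/2) = 2; row 2: entry -9/2 ≤ 0; row 3: entry -9/2 ≤ 0. Minimum is 2 at row 1 (q leaves); pivot element 3/2.
Divide row 1 by 3/2; eliminate column p from the other rows.
In the new row 1, the s_1 entry is the old entry divided by the pivot: (1/2)/(3/2) = 1/3.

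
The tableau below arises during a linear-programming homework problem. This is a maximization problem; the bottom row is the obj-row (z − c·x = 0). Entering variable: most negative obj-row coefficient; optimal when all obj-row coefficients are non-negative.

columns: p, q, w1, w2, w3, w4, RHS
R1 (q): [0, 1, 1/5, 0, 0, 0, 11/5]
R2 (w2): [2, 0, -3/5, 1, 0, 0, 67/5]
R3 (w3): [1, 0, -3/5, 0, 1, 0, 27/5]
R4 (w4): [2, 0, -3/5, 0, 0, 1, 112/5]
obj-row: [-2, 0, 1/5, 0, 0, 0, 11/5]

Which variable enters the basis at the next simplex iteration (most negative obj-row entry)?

p

Negative obj-row entries: p: -2.
The most negative is -2 in column p, so p enters.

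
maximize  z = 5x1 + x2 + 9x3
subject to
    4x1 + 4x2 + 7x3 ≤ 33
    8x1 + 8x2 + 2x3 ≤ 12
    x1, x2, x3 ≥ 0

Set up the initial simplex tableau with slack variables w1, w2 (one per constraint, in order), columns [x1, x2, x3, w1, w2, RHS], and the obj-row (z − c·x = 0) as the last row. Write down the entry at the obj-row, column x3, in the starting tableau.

The obj-row carries the negated objective coefficients: the x3 entry is -9.

-9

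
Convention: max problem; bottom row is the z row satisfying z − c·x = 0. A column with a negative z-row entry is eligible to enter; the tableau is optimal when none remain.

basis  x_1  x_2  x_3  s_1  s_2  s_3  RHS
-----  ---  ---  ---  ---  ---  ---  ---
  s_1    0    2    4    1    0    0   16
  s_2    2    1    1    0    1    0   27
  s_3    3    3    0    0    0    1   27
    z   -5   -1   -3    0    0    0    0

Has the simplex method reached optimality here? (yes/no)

The z-row has a negative entry -5 in column x_1, so it is not optimal.

no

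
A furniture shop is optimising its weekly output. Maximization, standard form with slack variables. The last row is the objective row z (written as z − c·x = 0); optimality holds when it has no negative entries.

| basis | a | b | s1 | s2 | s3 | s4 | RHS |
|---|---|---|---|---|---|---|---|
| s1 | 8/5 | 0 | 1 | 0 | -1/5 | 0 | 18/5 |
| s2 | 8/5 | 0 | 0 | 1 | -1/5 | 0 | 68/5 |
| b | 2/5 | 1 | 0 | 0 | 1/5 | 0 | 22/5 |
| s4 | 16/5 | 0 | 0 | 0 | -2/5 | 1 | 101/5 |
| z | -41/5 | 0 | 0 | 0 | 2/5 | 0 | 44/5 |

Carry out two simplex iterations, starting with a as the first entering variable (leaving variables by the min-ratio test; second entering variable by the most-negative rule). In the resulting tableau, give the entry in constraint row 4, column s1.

Ratio test on column a — row 1: (18/5)/(8/5) = 9/4; row 2: (68/5)/(8/5) = 17/2; row 3: (22/5)/(2/5) = 11; row 4: (101/5)/(16/5) = 101/16. Minimum is 9/4 at row 1 (s1 leaves); pivot element 8/5.
Divide row 1 by 8/5; eliminate column a from the other rows.
Second iteration: most negative z-row entry is -5/8 in column s3, so s3 enters.
Ratio test on column s3 — row 1: entry -1/8 ≤ 0; row 2: entry 0 ≤ 0; row 3: (7/2)/(1/4) = 14; row 4: entry 0 ≤ 0. Minimum is 14 at row 3 (b leaves); pivot element 1/4.
Divide row 3 by 1/4; eliminate column s3 from the other rows.
After both pivots, the entry at constraint row 4, column s1 is -2.

-2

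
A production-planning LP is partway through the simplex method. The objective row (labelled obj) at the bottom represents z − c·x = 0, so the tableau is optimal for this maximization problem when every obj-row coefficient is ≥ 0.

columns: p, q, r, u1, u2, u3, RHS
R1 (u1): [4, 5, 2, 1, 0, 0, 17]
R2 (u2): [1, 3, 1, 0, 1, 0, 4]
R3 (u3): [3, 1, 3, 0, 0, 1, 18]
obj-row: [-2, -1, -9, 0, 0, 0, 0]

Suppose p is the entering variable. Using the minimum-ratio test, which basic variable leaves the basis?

Column p entries and ratios — u1: 17/4 = 17/4; u2: 4/1 = 4; u3: 18/3 = 6.
Smallest ratio is 4 in the row of u2, so u2 leaves.

u2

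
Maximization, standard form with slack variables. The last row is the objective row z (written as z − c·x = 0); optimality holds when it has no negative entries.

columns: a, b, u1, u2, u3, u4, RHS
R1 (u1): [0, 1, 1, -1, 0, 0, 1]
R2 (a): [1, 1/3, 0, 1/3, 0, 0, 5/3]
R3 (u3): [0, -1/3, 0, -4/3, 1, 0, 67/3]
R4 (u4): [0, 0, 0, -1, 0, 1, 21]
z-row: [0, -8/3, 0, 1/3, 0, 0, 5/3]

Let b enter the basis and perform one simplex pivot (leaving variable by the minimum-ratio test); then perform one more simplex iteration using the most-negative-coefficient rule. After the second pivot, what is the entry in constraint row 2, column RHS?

2

Ratio test on column b — row 1: 1/1 = 1; row 2: (5/3)/(1/3) = 5; row 3: entry -1/3 ≤ 0; row 4: entry 0 ≤ 0. Minimum is 1 at row 1 (u1 leaves); pivot element 1.
Divide row 1 by 1; eliminate column b from the other rows.
Second iteration: most negative z-row entry is -7/3 in column u2, so u2 enters.
Ratio test on column u2 — row 1: entry -1 ≤ 0; row 2: (4/3)/(2/3) = 2; row 3: entry -5/3 ≤ 0; row 4: entry -1 ≤ 0. Minimum is 2 at row 2 (a leaves); pivot element 2/3.
Divide row 2 by 2/3; eliminate column u2 from the other rows.
After both pivots, the entry at constraint row 2, column RHS is 2.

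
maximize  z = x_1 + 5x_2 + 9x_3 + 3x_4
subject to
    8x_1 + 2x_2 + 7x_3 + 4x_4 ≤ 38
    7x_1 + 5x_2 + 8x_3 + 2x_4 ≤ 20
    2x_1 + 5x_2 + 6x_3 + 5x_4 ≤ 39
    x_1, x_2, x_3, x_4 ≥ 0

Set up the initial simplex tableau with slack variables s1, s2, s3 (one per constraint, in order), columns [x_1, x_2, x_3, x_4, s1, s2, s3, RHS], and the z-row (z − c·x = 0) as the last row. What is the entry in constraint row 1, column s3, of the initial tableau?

Slack s3 belongs to constraint 3; its column is the unit vector e_3, so the entry in row 1 is 0.

0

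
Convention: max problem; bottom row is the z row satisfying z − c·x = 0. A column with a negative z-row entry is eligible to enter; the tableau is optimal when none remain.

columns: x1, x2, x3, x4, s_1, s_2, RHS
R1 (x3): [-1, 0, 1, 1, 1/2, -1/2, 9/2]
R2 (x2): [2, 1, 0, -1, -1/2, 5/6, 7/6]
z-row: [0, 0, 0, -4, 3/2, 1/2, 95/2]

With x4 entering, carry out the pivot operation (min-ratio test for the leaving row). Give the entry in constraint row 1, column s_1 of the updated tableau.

Ratio test on column x4 — row 1: (9/2)/1 = 9/2; row 2: entry -1 ≤ 0. Minimum is 9/2 at row 1 (x3 leaves); pivot element 1.
Divide row 1 by 1; eliminate column x4 from the other rows.
In the new row 1, the s_1 entry is the old entry divided by the pivot: (1/2)/1 = 1/2.

1/2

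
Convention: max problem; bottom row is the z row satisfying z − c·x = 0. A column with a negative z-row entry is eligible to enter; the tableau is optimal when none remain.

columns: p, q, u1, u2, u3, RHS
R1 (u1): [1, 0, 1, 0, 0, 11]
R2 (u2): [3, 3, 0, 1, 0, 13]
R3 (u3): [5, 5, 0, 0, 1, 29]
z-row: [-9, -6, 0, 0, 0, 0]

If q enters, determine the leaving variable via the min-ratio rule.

Column q entries and ratios — u1: 0 ≤ 0, skip; u2: 13/3 = 13/3; u3: 29/5 = 29/5.
Smallest ratio is 13/3 in the row of u2, so u2 leaves.

u2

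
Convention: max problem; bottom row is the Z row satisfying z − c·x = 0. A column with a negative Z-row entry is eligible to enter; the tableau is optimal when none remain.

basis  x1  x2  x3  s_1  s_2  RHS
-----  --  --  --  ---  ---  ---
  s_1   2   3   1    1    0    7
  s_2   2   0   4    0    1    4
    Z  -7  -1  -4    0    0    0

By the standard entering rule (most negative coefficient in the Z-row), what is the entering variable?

Negative Z-row entries: x1: -7, x2: -1, x3: -4.
The most negative is -7 in column x1, so x1 enters.

x1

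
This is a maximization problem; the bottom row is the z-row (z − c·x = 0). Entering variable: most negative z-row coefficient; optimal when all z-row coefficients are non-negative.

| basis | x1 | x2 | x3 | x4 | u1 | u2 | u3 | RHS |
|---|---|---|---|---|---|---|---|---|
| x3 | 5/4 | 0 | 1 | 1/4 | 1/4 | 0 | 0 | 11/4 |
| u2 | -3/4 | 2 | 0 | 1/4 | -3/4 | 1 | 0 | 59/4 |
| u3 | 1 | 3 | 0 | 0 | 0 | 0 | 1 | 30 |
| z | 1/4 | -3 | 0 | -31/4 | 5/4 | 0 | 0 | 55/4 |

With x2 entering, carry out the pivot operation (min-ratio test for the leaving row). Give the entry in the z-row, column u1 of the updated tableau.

Ratio test on column x2 — row 1: entry 0 ≤ 0; row 2: (59/4)/2 = 59/8; row 3: 30/3 = 10. Minimum is 59/8 at row 2 (u2 leaves); pivot element 2.
Divide row 2 by 2; eliminate column x2 from the other rows.
z-row update in column u1: 5/4 − (-3)·(-3/8) = 1/8.

1/8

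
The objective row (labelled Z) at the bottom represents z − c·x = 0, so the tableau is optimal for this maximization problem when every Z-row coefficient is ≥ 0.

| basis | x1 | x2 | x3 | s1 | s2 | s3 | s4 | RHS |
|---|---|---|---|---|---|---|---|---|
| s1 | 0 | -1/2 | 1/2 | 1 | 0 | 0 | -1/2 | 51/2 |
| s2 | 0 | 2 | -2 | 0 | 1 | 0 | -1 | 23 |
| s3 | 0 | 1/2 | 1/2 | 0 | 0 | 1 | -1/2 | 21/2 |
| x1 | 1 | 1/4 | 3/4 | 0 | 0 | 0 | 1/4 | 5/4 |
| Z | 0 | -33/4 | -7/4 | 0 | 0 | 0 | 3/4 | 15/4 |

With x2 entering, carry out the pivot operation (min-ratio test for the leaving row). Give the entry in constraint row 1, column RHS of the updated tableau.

28

Ratio test on column x2 — row 1: entry -1/2 ≤ 0; row 2: 23/2 = 23/2; row 3: (21/2)/(1/2) = 21; row 4: (5/4)/(1/4) = 5. Minimum is 5 at row 4 (x1 leaves); pivot element 1/4.
Divide row 4 by 1/4; eliminate column x2 from the other rows.
Row 1 update in column RHS: 51/2 − (-1/2)·5 = 28.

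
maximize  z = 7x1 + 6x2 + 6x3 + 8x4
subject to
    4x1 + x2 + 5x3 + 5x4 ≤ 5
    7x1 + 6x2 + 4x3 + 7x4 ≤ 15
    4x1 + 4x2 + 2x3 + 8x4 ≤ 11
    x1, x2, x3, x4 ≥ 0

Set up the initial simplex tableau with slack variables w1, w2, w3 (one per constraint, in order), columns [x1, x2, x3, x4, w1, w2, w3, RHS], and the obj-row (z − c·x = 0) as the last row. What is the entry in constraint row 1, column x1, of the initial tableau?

Constraint 1 has coefficient 4 on x1.

4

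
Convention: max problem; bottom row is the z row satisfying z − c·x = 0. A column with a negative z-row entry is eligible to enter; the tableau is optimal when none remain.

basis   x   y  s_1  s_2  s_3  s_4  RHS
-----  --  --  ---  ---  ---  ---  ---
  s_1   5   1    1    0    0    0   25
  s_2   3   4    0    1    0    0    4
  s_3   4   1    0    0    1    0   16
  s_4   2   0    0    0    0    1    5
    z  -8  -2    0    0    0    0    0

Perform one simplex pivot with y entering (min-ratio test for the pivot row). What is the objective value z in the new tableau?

2

Ratio test on column y — row 1: 25/1 = 25; row 2: 4/4 = 1; row 3: 16/1 = 16; row 4: entry 0 ≤ 0. Minimum is 1 at row 2 (s_2 leaves); pivot element 4.
Pivot on row 2; the z-row RHS becomes 0 − (-2)·1 = 2.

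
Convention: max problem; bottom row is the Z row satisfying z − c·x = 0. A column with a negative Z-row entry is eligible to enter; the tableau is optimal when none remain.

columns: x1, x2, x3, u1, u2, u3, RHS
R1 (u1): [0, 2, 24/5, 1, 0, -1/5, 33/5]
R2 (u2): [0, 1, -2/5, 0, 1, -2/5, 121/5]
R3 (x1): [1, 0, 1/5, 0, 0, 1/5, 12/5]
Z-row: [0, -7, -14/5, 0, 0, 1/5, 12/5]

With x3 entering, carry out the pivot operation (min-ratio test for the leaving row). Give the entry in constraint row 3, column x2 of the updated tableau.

Ratio test on column x3 — row 1: (33/5)/(24/5) = 11/8; row 2: entry -2/5 ≤ 0; row 3: (12/5)/(1/5) = 12. Minimum is 11/8 at row 1 (u1 leaves); pivot element 24/5.
Divide row 1 by 24/5; eliminate column x3 from the other rows.
Row 3 update in column x2: 0 − (1/5)·(5/12) = -1/12.

-1/12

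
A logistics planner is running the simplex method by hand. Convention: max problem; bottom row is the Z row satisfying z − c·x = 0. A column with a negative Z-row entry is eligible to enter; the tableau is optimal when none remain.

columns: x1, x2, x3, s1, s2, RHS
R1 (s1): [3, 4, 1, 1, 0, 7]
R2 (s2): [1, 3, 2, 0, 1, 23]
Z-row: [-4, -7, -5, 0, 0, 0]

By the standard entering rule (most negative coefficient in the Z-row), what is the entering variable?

x2

Negative Z-row entries: x1: -4, x2: -7, x3: -5.
The most negative is -7 in column x2, so x2 enters.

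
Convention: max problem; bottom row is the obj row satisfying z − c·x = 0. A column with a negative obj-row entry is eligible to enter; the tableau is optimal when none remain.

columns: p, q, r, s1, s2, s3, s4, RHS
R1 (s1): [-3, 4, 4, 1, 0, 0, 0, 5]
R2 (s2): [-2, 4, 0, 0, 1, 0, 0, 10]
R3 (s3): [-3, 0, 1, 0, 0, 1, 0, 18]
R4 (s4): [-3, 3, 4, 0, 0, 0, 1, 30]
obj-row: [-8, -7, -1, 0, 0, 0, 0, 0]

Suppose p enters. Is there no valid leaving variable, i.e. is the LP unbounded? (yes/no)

Every constraint-row entry in column p is ≤ 0, so increasing p is unbounded.

yes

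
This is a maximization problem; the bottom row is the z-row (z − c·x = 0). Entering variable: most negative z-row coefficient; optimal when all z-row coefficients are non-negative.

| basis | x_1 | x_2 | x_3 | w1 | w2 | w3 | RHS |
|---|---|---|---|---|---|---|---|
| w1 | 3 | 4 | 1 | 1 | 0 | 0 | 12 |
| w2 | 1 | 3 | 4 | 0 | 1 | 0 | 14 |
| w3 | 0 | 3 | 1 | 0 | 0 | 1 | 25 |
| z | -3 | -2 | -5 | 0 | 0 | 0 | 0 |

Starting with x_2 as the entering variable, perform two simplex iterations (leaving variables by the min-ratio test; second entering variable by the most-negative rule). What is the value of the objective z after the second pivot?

168/13

Ratio test on column x_2 — row 1: 12/4 = 3; row 2: 14/3 = 14/3; row 3: 25/3 = 25/3. Minimum is 3 at row 1 (w1 leaves); pivot element 4.
Pivot on row 1; the z-row RHS becomes 0 − (-2)·3 = 6.
Next entering variable (most negative z-row entry -9/2): x_3.
Ratio test on column x_3 — row 1: 3/(1/4) = 12; row 2: 5/(13/4) = 20/13; row 3: 16/(1/4) = 64. Minimum is 20/13 at row 2 (w2 leaves); pivot element 13/4.
After the second pivot the z-row RHS is 6 − (-9/2)·(20/13) = 168/13.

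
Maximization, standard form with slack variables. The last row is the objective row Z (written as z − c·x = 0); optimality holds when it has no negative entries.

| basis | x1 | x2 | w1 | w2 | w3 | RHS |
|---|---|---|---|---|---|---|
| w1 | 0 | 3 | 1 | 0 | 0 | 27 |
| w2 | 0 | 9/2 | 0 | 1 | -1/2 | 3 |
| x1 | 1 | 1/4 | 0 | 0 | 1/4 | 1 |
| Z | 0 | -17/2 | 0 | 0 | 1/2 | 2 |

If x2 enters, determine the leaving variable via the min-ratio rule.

Column x2 entries and ratios — w1: 27/3 = 9; w2: 3/(9/2) = 2/3; x1: 1/(1/4) = 4.
Smallest ratio is 2/3 in the row of w2, so w2 leaves.

w2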